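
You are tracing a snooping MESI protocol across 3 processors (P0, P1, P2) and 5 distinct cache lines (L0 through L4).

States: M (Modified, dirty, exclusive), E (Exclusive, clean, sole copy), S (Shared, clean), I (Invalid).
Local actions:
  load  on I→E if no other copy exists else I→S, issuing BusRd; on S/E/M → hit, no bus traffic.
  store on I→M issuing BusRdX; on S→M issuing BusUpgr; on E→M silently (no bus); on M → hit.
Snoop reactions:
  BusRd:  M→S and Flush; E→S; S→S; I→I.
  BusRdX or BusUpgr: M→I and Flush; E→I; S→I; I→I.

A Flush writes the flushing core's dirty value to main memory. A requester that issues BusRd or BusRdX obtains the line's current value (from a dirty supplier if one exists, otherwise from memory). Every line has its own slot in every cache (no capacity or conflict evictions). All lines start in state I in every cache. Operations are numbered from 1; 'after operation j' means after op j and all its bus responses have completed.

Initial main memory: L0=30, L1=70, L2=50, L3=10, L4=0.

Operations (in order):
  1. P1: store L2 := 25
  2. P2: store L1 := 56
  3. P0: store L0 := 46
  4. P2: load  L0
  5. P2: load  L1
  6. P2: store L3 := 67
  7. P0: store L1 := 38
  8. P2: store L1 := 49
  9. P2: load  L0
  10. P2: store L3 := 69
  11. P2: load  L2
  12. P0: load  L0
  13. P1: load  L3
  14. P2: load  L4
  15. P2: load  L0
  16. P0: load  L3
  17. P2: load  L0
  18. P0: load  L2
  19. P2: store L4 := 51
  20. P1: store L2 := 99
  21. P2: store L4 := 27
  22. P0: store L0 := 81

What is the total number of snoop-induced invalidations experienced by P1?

invalidations = 0

  op1 P1: store L2 := 25 → I/M/I on L2; bus BusRdX; mem=50
  op2 P2: store L1 := 56 → I/I/M on L1; bus BusRdX; mem=70
  op3 P0: store L0 := 46 → M/I/I on L0; bus BusRdX; mem=30
  op4 P2: load  L0 → S/I/S on L0; bus BusRd Flush; mem=46
  op5 P2: load  L1 → I/I/M on L1; bus (none); mem=70
  op6 P2: store L3 := 67 → I/I/M on L3; bus BusRdX; mem=10
  op7 P0: store L1 := 38 → M/I/I on L1; bus BusRdX Flush; mem=56
  op8 P2: store L1 := 49 → I/I/M on L1; bus BusRdX Flush; mem=38
  op9 P2: load  L0 → S/I/S on L0; bus (none); mem=46
  op10 P2: store L3 := 69 → I/I/M on L3; bus (none); mem=10
  op11 P2: load  L2 → I/S/S on L2; bus BusRd Flush; mem=25
  op12 P0: load  L0 → S/I/S on L0; bus (none); mem=46
  op13 P1: load  L3 → I/S/S on L3; bus BusRd Flush; mem=69
  op14 P2: load  L4 → I/I/E on L4; bus BusRd; mem=0
  op15 P2: load  L0 → S/I/S on L0; bus (none); mem=46
  op16 P0: load  L3 → S/S/S on L3; bus BusRd; mem=69
  op17 P2: load  L0 → S/I/S on L0; bus (none); mem=46
  op18 P0: load  L2 → S/S/S on L2; bus BusRd; mem=25
  op19 P2: store L4 := 51 → I/I/M on L4; bus (none); mem=0
  op20 P1: store L2 := 99 → I/M/I on L2; bus BusUpgr; mem=25
  op21 P2: store L4 := 27 → I/I/M on L4; bus (none); mem=0
  op22 P0: store L0 := 81 → M/I/I on L0; bus BusUpgr; mem=46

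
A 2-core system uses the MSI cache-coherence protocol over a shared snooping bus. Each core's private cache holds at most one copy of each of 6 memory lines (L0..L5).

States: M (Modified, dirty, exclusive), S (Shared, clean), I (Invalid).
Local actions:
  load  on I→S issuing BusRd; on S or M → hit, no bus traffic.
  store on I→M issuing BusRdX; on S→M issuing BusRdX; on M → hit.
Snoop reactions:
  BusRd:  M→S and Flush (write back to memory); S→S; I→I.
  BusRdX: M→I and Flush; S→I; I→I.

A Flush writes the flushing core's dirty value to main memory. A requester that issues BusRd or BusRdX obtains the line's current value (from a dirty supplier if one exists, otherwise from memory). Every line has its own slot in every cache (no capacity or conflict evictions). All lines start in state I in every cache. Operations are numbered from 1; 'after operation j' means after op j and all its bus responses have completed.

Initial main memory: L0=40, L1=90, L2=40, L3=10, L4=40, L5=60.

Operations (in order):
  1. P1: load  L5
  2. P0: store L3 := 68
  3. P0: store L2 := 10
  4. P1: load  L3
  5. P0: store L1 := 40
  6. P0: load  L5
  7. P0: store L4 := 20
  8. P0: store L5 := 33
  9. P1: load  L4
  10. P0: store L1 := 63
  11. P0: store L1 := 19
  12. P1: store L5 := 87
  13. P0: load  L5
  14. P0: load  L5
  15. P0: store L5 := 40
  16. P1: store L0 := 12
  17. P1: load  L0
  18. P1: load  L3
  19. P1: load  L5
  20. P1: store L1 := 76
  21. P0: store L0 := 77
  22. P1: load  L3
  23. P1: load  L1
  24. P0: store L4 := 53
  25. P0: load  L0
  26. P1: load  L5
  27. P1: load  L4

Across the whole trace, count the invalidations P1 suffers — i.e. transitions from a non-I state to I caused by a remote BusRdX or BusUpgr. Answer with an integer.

[1] P1: load  L5 | P0:I, P1:S(60) | bus: BusRd
[2] P0: store L3 := 68 | P0:M(68), P1:I | bus: BusRdX
[3] P0: store L2 := 10 | P0:M(10), P1:I | bus: BusRdX
[4] P1: load  L3 | P0:S(68), P1:S(68) | bus: BusRd,Flush
[5] P0: store L1 := 40 | P0:M(40), P1:I | bus: BusRdX
[6] P0: load  L5 | P0:S(60), P1:S(60) | bus: BusRd
[7] P0: store L4 := 20 | P0:M(20), P1:I | bus: BusRdX
[8] P0: store L5 := 33 | P0:M(33), P1:I | bus: BusRdX
[9] P1: load  L4 | P0:S(20), P1:S(20) | bus: BusRd,Flush
[10] P0: store L1 := 63 | P0:M(63), P1:I | bus: none
[11] P0: store L1 := 19 | P0:M(19), P1:I | bus: none
[12] P1: store L5 := 87 | P0:I, P1:M(87) | bus: BusRdX,Flush
[13] P0: load  L5 | P0:S(87), P1:S(87) | bus: BusRd,Flush
[14] P0: load  L5 | P0:S(87), P1:S(87) | bus: none
[15] P0: store L5 := 40 | P0:M(40), P1:I | bus: BusRdX
[16] P1: store L0 := 12 | P0:I, P1:M(12) | bus: BusRdX
[17] P1: load  L0 | P0:I, P1:M(12) | bus: none
[18] P1: load  L3 | P0:S(68), P1:S(68) | bus: none
[19] P1: load  L5 | P0:S(40), P1:S(40) | bus: BusRd,Flush
[20] P1: store L1 := 76 | P0:I, P1:M(76) | bus: BusRdX,Flush
[21] P0: store L0 := 77 | P0:M(77), P1:I | bus: BusRdX,Flush
[22] P1: load  L3 | P0:S(68), P1:S(68) | bus: none
[23] P1: load  L1 | P0:I, P1:M(76) | bus: none
[24] P0: store L4 := 53 | P0:M(53), P1:I | bus: BusRdX
[25] P0: load  L0 | P0:M(77), P1:I | bus: none
[26] P1: load  L5 | P0:S(40), P1:S(40) | bus: none
[27] P1: load  L4 | P0:S(53), P1:S(53) | bus: BusRd,Flush

invalidations = 4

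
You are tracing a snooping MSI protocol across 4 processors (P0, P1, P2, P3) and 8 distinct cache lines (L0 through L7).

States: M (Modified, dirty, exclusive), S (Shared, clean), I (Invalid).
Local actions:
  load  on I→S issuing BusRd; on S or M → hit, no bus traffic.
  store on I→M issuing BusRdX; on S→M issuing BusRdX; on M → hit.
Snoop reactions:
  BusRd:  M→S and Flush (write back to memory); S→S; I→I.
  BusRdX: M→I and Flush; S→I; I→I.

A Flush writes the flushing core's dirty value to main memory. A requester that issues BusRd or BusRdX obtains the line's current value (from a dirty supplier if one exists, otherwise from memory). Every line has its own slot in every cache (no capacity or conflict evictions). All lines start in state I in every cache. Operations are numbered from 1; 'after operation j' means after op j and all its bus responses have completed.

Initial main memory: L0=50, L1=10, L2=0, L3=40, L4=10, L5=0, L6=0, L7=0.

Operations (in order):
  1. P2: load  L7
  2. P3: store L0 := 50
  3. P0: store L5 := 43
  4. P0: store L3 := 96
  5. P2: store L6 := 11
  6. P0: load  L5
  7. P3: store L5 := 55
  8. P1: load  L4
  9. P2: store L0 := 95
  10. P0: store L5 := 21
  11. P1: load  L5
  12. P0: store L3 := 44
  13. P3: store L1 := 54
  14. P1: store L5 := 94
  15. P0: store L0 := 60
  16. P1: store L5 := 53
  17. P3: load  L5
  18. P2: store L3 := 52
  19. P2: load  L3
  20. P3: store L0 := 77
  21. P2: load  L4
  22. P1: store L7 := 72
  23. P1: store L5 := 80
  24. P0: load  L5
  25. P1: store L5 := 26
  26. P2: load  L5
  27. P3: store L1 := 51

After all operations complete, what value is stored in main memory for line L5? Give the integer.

1. P2: load  L7  bus=[BusRd]  L7: P0=I P1=I P2=S P3=I  mem[L7]=0
2. P3: store L0 := 50  bus=[BusRdX]  L0: P0=I P1=I P2=I P3=M  mem[L0]=50
3. P0: store L5 := 43  bus=[BusRdX]  L5: P0=M P1=I P2=I P3=I  mem[L5]=0
4. P0: store L3 := 96  bus=[BusRdX]  L3: P0=M P1=I P2=I P3=I  mem[L3]=40
5. P2: store L6 := 11  bus=[BusRdX]  L6: P0=I P1=I P2=M P3=I  mem[L6]=0
6. P0: load  L5  bus=[-]  L5: P0=M P1=I P2=I P3=I  mem[L5]=0
7. P3: store L5 := 55  bus=[BusRdX,Flush]  L5: P0=I P1=I P2=I P3=M  mem[L5]=43
8. P1: load  L4  bus=[BusRd]  L4: P0=I P1=S P2=I P3=I  mem[L4]=10
9. P2: store L0 := 95  bus=[BusRdX,Flush]  L0: P0=I P1=I P2=M P3=I  mem[L0]=50
10. P0: store L5 := 21  bus=[BusRdX,Flush]  L5: P0=M P1=I P2=I P3=I  mem[L5]=55
11. P1: load  L5  bus=[BusRd,Flush]  L5: P0=S P1=S P2=I P3=I  mem[L5]=21
12. P0: store L3 := 44  bus=[-]  L3: P0=M P1=I P2=I P3=I  mem[L3]=40
13. P3: store L1 := 54  bus=[BusRdX]  L1: P0=I P1=I P2=I P3=M  mem[L1]=10
14. P1: store L5 := 94  bus=[BusRdX]  L5: P0=I P1=M P2=I P3=I  mem[L5]=21
15. P0: store L0 := 60  bus=[BusRdX,Flush]  L0: P0=M P1=I P2=I P3=I  mem[L0]=95
16. P1: store L5 := 53  bus=[-]  L5: P0=I P1=M P2=I P3=I  mem[L5]=21
17. P3: load  L5  bus=[BusRd,Flush]  L5: P0=I P1=S P2=I P3=S  mem[L5]=53
18. P2: store L3 := 52  bus=[BusRdX,Flush]  L3: P0=I P1=I P2=M P3=I  mem[L3]=44
19. P2: load  L3  bus=[-]  L3: P0=I P1=I P2=M P3=I  mem[L3]=44
20. P3: store L0 := 77  bus=[BusRdX,Flush]  L0: P0=I P1=I P2=I P3=M  mem[L0]=60
21. P2: load  L4  bus=[BusRd]  L4: P0=I P1=S P2=S P3=I  mem[L4]=10
22. P1: store L7 := 72  bus=[BusRdX]  L7: P0=I P1=M P2=I P3=I  mem[L7]=0
23. P1: store L5 := 80  bus=[BusRdX]  L5: P0=I P1=M P2=I P3=I  mem[L5]=53
24. P0: load  L5  bus=[BusRd,Flush]  L5: P0=S P1=S P2=I P3=I  mem[L5]=80
25. P1: store L5 := 26  bus=[BusRdX]  L5: P0=I P1=M P2=I P3=I  mem[L5]=80
26. P2: load  L5  bus=[BusRd,Flush]  L5: P0=I P1=S P2=S P3=I  mem[L5]=26
27. P3: store L1 := 51  bus=[-]  L1: P0=I P1=I P2=I P3=M  mem[L1]=10

memory[L5] = 26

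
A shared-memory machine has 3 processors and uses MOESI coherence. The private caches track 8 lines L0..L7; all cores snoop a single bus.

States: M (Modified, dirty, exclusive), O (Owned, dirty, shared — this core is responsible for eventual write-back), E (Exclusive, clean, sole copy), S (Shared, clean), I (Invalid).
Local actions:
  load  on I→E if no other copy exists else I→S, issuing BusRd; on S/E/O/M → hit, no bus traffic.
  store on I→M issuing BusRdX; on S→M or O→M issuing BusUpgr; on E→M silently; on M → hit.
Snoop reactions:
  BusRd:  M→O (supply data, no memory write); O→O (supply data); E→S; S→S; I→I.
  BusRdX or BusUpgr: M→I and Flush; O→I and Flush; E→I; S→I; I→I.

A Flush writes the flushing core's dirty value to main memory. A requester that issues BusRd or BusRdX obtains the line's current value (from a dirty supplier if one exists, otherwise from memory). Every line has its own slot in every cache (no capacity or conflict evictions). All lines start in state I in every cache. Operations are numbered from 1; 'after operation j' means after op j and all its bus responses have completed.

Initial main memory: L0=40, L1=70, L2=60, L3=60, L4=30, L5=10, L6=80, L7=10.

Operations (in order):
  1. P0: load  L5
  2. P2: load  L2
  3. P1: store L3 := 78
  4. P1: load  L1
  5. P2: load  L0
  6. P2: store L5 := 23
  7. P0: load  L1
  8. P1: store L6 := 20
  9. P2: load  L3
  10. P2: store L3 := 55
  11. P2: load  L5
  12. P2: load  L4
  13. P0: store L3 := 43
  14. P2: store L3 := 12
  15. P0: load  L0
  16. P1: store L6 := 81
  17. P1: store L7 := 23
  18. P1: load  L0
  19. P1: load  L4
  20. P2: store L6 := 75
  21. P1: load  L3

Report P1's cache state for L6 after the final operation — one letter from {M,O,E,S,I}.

state = I

[1] P0: load  L5 | P0:E(10), P1:I, P2:I | bus: BusRd
[2] P2: load  L2 | P0:I, P1:I, P2:E(60) | bus: BusRd
[3] P1: store L3 := 78 | P0:I, P1:M(78), P2:I | bus: BusRdX
[4] P1: load  L1 | P0:I, P1:E(70), P2:I | bus: BusRd
[5] P2: load  L0 | P0:I, P1:I, P2:E(40) | bus: BusRd
[6] P2: store L5 := 23 | P0:I, P1:I, P2:M(23) | bus: BusRdX
[7] P0: load  L1 | P0:S(70), P1:S(70), P2:I | bus: BusRd
[8] P1: store L6 := 20 | P0:I, P1:M(20), P2:I | bus: BusRdX
[9] P2: load  L3 | P0:I, P1:O(78), P2:S(78) | bus: BusRd
[10] P2: store L3 := 55 | P0:I, P1:I, P2:M(55) | bus: BusUpgr,Flush
[11] P2: load  L5 | P0:I, P1:I, P2:M(23) | bus: none
[12] P2: load  L4 | P0:I, P1:I, P2:E(30) | bus: BusRd
[13] P0: store L3 := 43 | P0:M(43), P1:I, P2:I | bus: BusRdX,Flush
[14] P2: store L3 := 12 | P0:I, P1:I, P2:M(12) | bus: BusRdX,Flush
[15] P0: load  L0 | P0:S(40), P1:I, P2:S(40) | bus: BusRd
[16] P1: store L6 := 81 | P0:I, P1:M(81), P2:I | bus: none
[17] P1: store L7 := 23 | P0:I, P1:M(23), P2:I | bus: BusRdX
[18] P1: load  L0 | P0:S(40), P1:S(40), P2:S(40) | bus: BusRd
[19] P1: load  L4 | P0:I, P1:S(30), P2:S(30) | bus: BusRd
[20] P2: store L6 := 75 | P0:I, P1:I, P2:M(75) | bus: BusRdX,Flush
[21] P1: load  L3 | P0:I, P1:S(12), P2:O(12) | bus: BusRd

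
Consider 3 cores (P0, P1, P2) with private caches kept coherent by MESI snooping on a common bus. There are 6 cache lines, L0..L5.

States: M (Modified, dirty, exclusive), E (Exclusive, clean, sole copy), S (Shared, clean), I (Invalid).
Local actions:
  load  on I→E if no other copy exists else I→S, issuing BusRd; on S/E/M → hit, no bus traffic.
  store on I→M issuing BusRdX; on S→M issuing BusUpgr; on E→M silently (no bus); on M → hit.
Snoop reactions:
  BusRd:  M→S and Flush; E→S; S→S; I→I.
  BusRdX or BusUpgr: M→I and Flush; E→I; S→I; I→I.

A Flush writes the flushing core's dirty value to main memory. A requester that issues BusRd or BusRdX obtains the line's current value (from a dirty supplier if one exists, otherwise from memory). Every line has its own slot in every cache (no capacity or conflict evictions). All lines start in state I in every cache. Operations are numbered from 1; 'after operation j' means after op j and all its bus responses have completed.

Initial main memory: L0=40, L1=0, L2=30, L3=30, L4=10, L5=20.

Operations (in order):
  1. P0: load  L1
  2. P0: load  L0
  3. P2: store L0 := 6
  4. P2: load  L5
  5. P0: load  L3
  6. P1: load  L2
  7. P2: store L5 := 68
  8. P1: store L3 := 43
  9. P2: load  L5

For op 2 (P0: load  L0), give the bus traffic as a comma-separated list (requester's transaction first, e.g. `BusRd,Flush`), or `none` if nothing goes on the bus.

[1] P0: load  L1 | P0:E(0), P1:I, P2:I | bus: BusRd
[2] P0: load  L0 | P0:E(40), P1:I, P2:I | bus: BusRd
[3] P2: store L0 := 6 | P0:I, P1:I, P2:M(6) | bus: BusRdX
[4] P2: load  L5 | P0:I, P1:I, P2:E(20) | bus: BusRd
[5] P0: load  L3 | P0:E(30), P1:I, P2:I | bus: BusRd
[6] P1: load  L2 | P0:I, P1:E(30), P2:I | bus: BusRd
[7] P2: store L5 := 68 | P0:I, P1:I, P2:M(68) | bus: none
[8] P1: store L3 := 43 | P0:I, P1:M(43), P2:I | bus: BusRdX
[9] P2: load  L5 | P0:I, P1:I, P2:M(68) | bus: none

bus = BusRd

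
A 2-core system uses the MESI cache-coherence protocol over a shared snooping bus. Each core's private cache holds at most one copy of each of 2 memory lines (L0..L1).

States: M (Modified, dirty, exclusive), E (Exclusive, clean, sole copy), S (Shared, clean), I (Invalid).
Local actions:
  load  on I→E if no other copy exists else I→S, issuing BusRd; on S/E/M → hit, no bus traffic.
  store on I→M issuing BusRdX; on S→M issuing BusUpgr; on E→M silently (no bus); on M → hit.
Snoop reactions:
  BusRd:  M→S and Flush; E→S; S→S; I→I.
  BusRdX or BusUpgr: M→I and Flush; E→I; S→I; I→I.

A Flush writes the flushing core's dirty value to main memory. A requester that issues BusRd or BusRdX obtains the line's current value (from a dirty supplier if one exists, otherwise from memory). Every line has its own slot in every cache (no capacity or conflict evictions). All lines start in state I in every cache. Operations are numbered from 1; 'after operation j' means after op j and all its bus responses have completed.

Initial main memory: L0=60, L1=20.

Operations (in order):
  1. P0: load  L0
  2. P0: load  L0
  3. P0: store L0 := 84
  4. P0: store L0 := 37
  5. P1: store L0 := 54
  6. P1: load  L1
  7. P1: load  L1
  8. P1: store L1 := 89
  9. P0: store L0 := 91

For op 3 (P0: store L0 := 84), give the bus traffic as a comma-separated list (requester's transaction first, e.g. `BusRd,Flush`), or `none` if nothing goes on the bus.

step 1: P0: load  L0  ⟶  EI  (L0)  txn=BusRd  M[L0]=60
step 2: P0: load  L0  ⟶  EI  (L0)  txn=∅  M[L0]=60
step 3: P0: store L0 := 84  ⟶  MI  (L0)  txn=∅  M[L0]=60
step 4: P0: store L0 := 37  ⟶  MI  (L0)  txn=∅  M[L0]=60
step 5: P1: store L0 := 54  ⟶  IM  (L0)  txn=BusRdX+Flush  M[L0]=37
step 6: P1: load  L1  ⟶  IE  (L1)  txn=BusRd  M[L1]=20
step 7: P1: load  L1  ⟶  IE  (L1)  txn=∅  M[L1]=20
step 8: P1: store L1 := 89  ⟶  IM  (L1)  txn=∅  M[L1]=20
step 9: P0: store L0 := 91  ⟶  MI  (L0)  txn=BusRdX+Flush  M[L0]=54

bus = none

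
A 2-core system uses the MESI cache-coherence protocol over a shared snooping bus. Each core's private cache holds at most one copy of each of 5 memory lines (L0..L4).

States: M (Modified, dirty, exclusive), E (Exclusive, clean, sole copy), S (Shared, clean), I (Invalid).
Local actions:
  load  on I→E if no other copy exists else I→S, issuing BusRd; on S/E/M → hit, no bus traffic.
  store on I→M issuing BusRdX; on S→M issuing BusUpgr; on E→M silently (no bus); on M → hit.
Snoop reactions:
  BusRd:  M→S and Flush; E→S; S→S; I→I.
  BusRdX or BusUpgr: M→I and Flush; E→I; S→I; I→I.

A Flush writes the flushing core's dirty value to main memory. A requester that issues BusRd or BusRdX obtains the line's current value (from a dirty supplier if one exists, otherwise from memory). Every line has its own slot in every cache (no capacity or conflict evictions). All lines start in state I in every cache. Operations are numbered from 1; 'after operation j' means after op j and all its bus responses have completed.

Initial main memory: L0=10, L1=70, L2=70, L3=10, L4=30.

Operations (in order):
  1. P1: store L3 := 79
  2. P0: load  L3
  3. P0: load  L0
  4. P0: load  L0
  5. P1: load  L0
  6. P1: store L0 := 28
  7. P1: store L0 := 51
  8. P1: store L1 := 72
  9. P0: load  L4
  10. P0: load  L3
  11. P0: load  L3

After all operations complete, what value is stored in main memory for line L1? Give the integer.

step 1: P1: store L3 := 79  ⟶  IM  (L3)  txn=BusRdX  M[L3]=10
step 2: P0: load  L3  ⟶  SS  (L3)  txn=BusRd+Flush  M[L3]=79
step 3: P0: load  L0  ⟶  EI  (L0)  txn=BusRd  M[L0]=10
step 4: P0: load  L0  ⟶  EI  (L0)  txn=∅  M[L0]=10
step 5: P1: load  L0  ⟶  SS  (L0)  txn=BusRd  M[L0]=10
step 6: P1: store L0 := 28  ⟶  IM  (L0)  txn=BusUpgr  M[L0]=10
step 7: P1: store L0 := 51  ⟶  IM  (L0)  txn=∅  M[L0]=10
step 8: P1: store L1 := 72  ⟶  IM  (L1)  txn=BusRdX  M[L1]=70
step 9: P0: load  L4  ⟶  EI  (L4)  txn=BusRd  M[L4]=30
step 10: P0: load  L3  ⟶  SS  (L3)  txn=∅  M[L3]=79
step 11: P0: load  L3  ⟶  SS  (L3)  txn=∅  M[L3]=79

memory[L1] = 70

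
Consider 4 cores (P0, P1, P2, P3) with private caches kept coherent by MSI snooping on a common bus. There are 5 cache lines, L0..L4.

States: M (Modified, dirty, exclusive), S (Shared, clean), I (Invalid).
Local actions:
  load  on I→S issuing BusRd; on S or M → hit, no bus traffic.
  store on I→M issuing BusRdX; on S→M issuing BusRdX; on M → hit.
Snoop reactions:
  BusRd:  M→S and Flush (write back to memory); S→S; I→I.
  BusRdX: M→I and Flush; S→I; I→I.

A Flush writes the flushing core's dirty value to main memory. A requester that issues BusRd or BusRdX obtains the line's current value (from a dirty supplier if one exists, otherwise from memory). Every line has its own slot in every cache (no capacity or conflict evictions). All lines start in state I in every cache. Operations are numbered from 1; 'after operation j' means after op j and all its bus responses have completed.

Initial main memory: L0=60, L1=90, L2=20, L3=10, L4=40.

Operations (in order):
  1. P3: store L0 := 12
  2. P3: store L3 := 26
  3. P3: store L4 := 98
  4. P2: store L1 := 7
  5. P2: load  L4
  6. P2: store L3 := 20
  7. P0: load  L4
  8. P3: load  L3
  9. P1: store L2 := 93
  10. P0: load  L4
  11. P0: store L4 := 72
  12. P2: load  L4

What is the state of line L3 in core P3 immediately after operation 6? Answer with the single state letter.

1. P3: store L0 := 12  bus=[BusRdX]  L0: P0=I P1=I P2=I P3=M  mem[L0]=60
2. P3: store L3 := 26  bus=[BusRdX]  L3: P0=I P1=I P2=I P3=M  mem[L3]=10
3. P3: store L4 := 98  bus=[BusRdX]  L4: P0=I P1=I P2=I P3=M  mem[L4]=40
4. P2: store L1 := 7  bus=[BusRdX]  L1: P0=I P1=I P2=M P3=I  mem[L1]=90
5. P2: load  L4  bus=[BusRd,Flush]  L4: P0=I P1=I P2=S P3=S  mem[L4]=98
6. P2: store L3 := 20  bus=[BusRdX,Flush]  L3: P0=I P1=I P2=M P3=I  mem[L3]=26
7. P0: load  L4  bus=[BusRd]  L4: P0=S P1=I P2=S P3=S  mem[L4]=98
8. P3: load  L3  bus=[BusRd,Flush]  L3: P0=I P1=I P2=S P3=S  mem[L3]=20
9. P1: store L2 := 93  bus=[BusRdX]  L2: P0=I P1=M P2=I P3=I  mem[L2]=20
10. P0: load  L4  bus=[-]  L4: P0=S P1=I P2=S P3=S  mem[L4]=98
11. P0: store L4 := 72  bus=[BusRdX]  L4: P0=M P1=I P2=I P3=I  mem[L4]=98
12. P2: load  L4  bus=[BusRd,Flush]  L4: P0=S P1=I P2=S P3=I  mem[L4]=72

state = I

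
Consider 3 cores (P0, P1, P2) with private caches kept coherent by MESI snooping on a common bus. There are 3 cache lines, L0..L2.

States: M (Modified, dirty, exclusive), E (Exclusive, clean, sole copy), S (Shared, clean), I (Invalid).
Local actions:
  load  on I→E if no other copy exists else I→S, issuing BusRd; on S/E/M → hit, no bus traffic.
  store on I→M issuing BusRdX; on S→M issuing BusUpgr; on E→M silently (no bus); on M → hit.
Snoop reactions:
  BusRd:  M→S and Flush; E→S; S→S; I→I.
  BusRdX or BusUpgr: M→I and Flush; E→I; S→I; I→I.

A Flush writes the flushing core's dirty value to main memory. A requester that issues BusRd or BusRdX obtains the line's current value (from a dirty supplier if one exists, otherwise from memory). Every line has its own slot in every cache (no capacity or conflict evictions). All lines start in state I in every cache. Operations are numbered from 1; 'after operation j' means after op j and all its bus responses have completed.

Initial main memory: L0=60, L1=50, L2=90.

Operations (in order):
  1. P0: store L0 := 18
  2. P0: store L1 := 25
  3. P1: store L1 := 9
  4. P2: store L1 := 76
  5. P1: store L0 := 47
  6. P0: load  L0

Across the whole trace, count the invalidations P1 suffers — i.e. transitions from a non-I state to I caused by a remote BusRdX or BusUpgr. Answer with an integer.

invalidations = 1

step 1: P0: store L0 := 18  ⟶  MII  (L0)  txn=BusRdX  M[L0]=60
step 2: P0: store L1 := 25  ⟶  MII  (L1)  txn=BusRdX  M[L1]=50
step 3: P1: store L1 := 9  ⟶  IMI  (L1)  txn=BusRdX+Flush  M[L1]=25
step 4: P2: store L1 := 76  ⟶  IIM  (L1)  txn=BusRdX+Flush  M[L1]=9
step 5: P1: store L0 := 47  ⟶  IMI  (L0)  txn=BusRdX+Flush  M[L0]=18
step 6: P0: load  L0  ⟶  SSI  (L0)  txn=BusRd+Flush  M[L0]=47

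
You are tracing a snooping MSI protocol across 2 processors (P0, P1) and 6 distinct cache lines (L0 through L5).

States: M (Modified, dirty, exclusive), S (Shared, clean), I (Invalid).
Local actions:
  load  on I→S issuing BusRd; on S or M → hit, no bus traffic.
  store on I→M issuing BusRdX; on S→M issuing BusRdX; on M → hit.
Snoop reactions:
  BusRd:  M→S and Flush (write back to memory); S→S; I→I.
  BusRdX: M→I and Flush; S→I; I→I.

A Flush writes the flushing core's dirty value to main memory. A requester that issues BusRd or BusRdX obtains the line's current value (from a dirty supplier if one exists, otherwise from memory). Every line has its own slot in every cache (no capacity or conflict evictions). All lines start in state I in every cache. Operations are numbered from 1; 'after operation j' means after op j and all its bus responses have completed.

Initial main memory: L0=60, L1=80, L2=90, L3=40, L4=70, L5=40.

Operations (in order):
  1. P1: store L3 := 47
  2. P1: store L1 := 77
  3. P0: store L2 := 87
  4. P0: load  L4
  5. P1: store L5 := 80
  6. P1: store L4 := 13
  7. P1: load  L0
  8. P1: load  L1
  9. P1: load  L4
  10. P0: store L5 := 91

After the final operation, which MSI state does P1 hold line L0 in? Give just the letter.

state = S

step 1: P1: store L3 := 47  ⟶  IM  (L3)  txn=BusRdX  M[L3]=40
step 2: P1: store L1 := 77  ⟶  IM  (L1)  txn=BusRdX  M[L1]=80
step 3: P0: store L2 := 87  ⟶  MI  (L2)  txn=BusRdX  M[L2]=90
step 4: P0: load  L4  ⟶  SI  (L4)  txn=BusRd  M[L4]=70
step 5: P1: store L5 := 80  ⟶  IM  (L5)  txn=BusRdX  M[L5]=40
step 6: P1: store L4 := 13  ⟶  IM  (L4)  txn=BusRdX  M[L4]=70
step 7: P1: load  L0  ⟶  IS  (L0)  txn=BusRd  M[L0]=60
step 8: P1: load  L1  ⟶  IM  (L1)  txn=∅  M[L1]=80
step 9: P1: load  L4  ⟶  IM  (L4)  txn=∅  M[L4]=70
step 10: P0: store L5 := 91  ⟶  MI  (L5)  txn=BusRdX+Flush  M[L5]=80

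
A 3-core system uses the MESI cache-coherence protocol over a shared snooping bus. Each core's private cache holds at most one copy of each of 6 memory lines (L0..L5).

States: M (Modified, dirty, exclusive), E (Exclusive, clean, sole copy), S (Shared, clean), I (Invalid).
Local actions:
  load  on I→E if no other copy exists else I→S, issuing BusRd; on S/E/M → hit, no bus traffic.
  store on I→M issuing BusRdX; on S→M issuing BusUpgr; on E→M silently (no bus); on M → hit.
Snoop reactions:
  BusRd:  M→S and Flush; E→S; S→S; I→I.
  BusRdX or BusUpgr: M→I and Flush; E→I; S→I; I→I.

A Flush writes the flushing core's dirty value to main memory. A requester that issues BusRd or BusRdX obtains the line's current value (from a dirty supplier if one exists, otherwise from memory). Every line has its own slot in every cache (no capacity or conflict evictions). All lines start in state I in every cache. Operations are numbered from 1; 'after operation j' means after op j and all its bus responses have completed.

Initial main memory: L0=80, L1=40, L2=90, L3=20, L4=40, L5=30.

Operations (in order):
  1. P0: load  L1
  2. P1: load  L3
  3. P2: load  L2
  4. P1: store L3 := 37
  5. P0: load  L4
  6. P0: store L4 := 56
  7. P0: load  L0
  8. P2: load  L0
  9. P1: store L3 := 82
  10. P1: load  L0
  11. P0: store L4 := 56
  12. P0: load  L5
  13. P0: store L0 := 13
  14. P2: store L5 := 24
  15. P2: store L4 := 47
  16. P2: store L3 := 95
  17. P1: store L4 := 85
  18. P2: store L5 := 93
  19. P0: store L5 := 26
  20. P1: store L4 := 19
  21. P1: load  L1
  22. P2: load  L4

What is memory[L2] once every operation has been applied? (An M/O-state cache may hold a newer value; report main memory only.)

step 1: P0: load  L1  ⟶  EII  (L1)  txn=BusRd  M[L1]=40
step 2: P1: load  L3  ⟶  IEI  (L3)  txn=BusRd  M[L3]=20
step 3: P2: load  L2  ⟶  IIE  (L2)  txn=BusRd  M[L2]=90
step 4: P1: store L3 := 37  ⟶  IMI  (L3)  txn=∅  M[L3]=20
step 5: P0: load  L4  ⟶  EII  (L4)  txn=BusRd  M[L4]=40
step 6: P0: store L4 := 56  ⟶  MII  (L4)  txn=∅  M[L4]=40
step 7: P0: load  L0  ⟶  EII  (L0)  txn=BusRd  M[L0]=80
step 8: P2: load  L0  ⟶  SIS  (L0)  txn=BusRd  M[L0]=80
step 9: P1: store L3 := 82  ⟶  IMI  (L3)  txn=∅  M[L3]=20
step 10: P1: load  L0  ⟶  SSS  (L0)  txn=BusRd  M[L0]=80
step 11: P0: store L4 := 56  ⟶  MII  (L4)  txn=∅  M[L4]=40
step 12: P0: load  L5  ⟶  EII  (L5)  txn=BusRd  M[L5]=30
step 13: P0: store L0 := 13  ⟶  MII  (L0)  txn=BusUpgr  M[L0]=80
step 14: P2: store L5 := 24  ⟶  IIM  (L5)  txn=BusRdX  M[L5]=30
step 15: P2: store L4 := 47  ⟶  IIM  (L4)  txn=BusRdX+Flush  M[L4]=56
step 16: P2: store L3 := 95  ⟶  IIM  (L3)  txn=BusRdX+Flush  M[L3]=82
step 17: P1: store L4 := 85  ⟶  IMI  (L4)  txn=BusRdX+Flush  M[L4]=47
step 18: P2: store L5 := 93  ⟶  IIM  (L5)  txn=∅  M[L5]=30
step 19: P0: store L5 := 26  ⟶  MII  (L5)  txn=BusRdX+Flush  M[L5]=93
step 20: P1: store L4 := 19  ⟶  IMI  (L4)  txn=∅  M[L4]=47
step 21: P1: load  L1  ⟶  SSI  (L1)  txn=BusRd  M[L1]=40
step 22: P2: load  L4  ⟶  ISS  (L4)  txn=BusRd+Flush  M[L4]=19

memory[L2] = 90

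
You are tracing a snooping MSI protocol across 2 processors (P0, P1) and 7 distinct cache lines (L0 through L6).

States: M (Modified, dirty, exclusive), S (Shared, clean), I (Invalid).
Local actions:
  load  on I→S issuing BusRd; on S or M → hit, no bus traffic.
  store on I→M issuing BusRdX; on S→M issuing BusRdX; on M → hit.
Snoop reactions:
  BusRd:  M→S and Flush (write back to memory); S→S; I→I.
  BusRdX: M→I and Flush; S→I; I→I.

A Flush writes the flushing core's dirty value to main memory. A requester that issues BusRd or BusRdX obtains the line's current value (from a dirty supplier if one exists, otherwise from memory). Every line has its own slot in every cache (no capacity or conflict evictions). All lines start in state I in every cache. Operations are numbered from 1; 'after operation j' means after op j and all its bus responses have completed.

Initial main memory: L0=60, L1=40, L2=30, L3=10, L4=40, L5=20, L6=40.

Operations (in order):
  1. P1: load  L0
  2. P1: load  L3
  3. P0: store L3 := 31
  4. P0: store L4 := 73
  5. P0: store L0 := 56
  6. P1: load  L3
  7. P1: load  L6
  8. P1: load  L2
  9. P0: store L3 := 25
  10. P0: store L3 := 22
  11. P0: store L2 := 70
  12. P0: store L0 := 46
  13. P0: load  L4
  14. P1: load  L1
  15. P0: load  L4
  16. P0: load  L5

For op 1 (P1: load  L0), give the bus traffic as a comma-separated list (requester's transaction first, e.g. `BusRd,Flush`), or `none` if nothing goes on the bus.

[1] P1: load  L0 | P0:I, P1:S(60) | bus: BusRd
[2] P1: load  L3 | P0:I, P1:S(10) | bus: BusRd
[3] P0: store L3 := 31 | P0:M(31), P1:I | bus: BusRdX
[4] P0: store L4 := 73 | P0:M(73), P1:I | bus: BusRdX
[5] P0: store L0 := 56 | P0:M(56), P1:I | bus: BusRdX
[6] P1: load  L3 | P0:S(31), P1:S(31) | bus: BusRd,Flush
[7] P1: load  L6 | P0:I, P1:S(40) | bus: BusRd
[8] P1: load  L2 | P0:I, P1:S(30) | bus: BusRd
[9] P0: store L3 := 25 | P0:M(25), P1:I | bus: BusRdX
[10] P0: store L3 := 22 | P0:M(22), P1:I | bus: none
[11] P0: store L2 := 70 | P0:M(70), P1:I | bus: BusRdX
[12] P0: store L0 := 46 | P0:M(46), P1:I | bus: none
[13] P0: load  L4 | P0:M(73), P1:I | bus: none
[14] P1: load  L1 | P0:I, P1:S(40) | bus: BusRd
[15] P0: load  L4 | P0:M(73), P1:I | bus: none
[16] P0: load  L5 | P0:S(20), P1:I | bus: BusRd

bus = BusRd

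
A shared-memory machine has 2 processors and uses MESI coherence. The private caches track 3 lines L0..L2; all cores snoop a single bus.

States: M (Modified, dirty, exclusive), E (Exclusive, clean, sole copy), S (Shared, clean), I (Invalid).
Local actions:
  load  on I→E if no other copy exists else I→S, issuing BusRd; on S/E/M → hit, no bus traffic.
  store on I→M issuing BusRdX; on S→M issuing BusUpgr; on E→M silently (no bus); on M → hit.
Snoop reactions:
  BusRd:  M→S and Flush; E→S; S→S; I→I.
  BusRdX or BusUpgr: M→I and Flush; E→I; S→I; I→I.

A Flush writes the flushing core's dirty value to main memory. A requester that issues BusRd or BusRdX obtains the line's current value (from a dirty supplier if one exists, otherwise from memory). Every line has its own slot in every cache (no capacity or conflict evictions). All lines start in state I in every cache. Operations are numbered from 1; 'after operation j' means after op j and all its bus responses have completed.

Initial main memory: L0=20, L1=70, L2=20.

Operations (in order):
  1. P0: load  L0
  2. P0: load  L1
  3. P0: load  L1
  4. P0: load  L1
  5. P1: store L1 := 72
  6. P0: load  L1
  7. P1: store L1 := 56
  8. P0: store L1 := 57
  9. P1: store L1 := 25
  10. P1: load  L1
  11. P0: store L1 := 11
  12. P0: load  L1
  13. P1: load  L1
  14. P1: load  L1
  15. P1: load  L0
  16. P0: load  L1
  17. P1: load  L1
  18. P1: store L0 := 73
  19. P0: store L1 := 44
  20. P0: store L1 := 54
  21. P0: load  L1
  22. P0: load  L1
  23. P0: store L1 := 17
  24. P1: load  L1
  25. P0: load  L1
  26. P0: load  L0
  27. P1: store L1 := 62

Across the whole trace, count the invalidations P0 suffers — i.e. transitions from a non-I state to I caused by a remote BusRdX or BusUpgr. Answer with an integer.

[1] P0: load  L0 | P0:E(20), P1:I | bus: BusRd
[2] P0: load  L1 | P0:E(70), P1:I | bus: BusRd
[3] P0: load  L1 | P0:E(70), P1:I | bus: none
[4] P0: load  L1 | P0:E(70), P1:I | bus: none
[5] P1: store L1 := 72 | P0:I, P1:M(72) | bus: BusRdX
[6] P0: load  L1 | P0:S(72), P1:S(72) | bus: BusRd,Flush
[7] P1: store L1 := 56 | P0:I, P1:M(56) | bus: BusUpgr
[8] P0: store L1 := 57 | P0:M(57), P1:I | bus: BusRdX,Flush
[9] P1: store L1 := 25 | P0:I, P1:M(25) | bus: BusRdX,Flush
[10] P1: load  L1 | P0:I, P1:M(25) | bus: none
[11] P0: store L1 := 11 | P0:M(11), P1:I | bus: BusRdX,Flush
[12] P0: load  L1 | P0:M(11), P1:I | bus: none
[13] P1: load  L1 | P0:S(11), P1:S(11) | bus: BusRd,Flush
[14] P1: load  L1 | P0:S(11), P1:S(11) | bus: none
[15] P1: load  L0 | P0:S(20), P1:S(20) | bus: BusRd
[16] P0: load  L1 | P0:S(11), P1:S(11) | bus: none
[17] P1: load  L1 | P0:S(11), P1:S(11) | bus: none
[18] P1: store L0 := 73 | P0:I, P1:M(73) | bus: BusUpgr
[19] P0: store L1 := 44 | P0:M(44), P1:I | bus: BusUpgr
[20] P0: store L1 := 54 | P0:M(54), P1:I | bus: none
[21] P0: load  L1 | P0:M(54), P1:I | bus: none
[22] P0: load  L1 | P0:M(54), P1:I | bus: none
[23] P0: store L1 := 17 | P0:M(17), P1:I | bus: none
[24] P1: load  L1 | P0:S(17), P1:S(17) | bus: BusRd,Flush
[25] P0: load  L1 | P0:S(17), P1:S(17) | bus: none
[26] P0: load  L0 | P0:S(73), P1:S(73) | bus: BusRd,Flush
[27] P1: store L1 := 62 | P0:I, P1:M(62) | bus: BusUpgr

invalidations = 5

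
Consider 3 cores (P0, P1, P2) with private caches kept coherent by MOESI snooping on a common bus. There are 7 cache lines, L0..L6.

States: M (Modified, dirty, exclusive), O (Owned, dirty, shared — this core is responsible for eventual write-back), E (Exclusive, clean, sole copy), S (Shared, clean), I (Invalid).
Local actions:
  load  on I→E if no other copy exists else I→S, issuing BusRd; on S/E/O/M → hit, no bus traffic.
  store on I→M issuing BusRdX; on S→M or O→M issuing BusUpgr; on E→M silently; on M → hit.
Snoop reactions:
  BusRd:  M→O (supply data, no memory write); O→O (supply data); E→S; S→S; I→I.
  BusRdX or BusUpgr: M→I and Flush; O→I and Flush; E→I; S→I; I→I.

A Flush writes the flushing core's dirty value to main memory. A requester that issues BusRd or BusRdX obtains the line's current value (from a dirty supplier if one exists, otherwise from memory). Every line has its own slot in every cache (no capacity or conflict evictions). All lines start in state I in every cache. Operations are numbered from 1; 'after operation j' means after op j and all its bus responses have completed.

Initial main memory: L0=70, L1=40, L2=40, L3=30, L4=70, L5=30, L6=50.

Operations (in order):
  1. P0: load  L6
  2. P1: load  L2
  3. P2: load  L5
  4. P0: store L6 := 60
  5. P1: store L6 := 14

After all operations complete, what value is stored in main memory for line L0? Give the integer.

step 1: P0: load  L6  ⟶  EII  (L6)  txn=BusRd  M[L6]=50
step 2: P1: load  L2  ⟶  IEI  (L2)  txn=BusRd  M[L2]=40
step 3: P2: load  L5  ⟶  IIE  (L5)  txn=BusRd  M[L5]=30
step 4: P0: store L6 := 60  ⟶  MII  (L6)  txn=∅  M[L6]=50
step 5: P1: store L6 := 14  ⟶  IMI  (L6)  txn=BusRdX+Flush  M[L6]=60

memory[L0] = 70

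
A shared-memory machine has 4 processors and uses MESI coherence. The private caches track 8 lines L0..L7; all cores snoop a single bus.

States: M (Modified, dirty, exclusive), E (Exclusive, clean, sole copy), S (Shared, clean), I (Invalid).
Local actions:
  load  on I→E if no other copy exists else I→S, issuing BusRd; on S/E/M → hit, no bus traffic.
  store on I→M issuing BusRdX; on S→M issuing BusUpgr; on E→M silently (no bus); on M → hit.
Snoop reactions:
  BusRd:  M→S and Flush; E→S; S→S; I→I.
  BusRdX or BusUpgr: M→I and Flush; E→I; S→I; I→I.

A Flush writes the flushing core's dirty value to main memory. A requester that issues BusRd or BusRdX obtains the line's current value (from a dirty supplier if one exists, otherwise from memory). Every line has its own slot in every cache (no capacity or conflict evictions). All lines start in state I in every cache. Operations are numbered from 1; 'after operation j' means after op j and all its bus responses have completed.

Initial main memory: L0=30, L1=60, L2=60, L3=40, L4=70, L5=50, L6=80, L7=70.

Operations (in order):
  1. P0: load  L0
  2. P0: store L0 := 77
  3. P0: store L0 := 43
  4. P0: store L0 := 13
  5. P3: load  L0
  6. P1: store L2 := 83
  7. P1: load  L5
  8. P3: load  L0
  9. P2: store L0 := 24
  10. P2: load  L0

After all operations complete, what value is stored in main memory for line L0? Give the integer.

step 1: P0: load  L0  ⟶  EIII  (L0)  txn=BusRd  M[L0]=30
step 2: P0: store L0 := 77  ⟶  MIII  (L0)  txn=∅  M[L0]=30
step 3: P0: store L0 := 43  ⟶  MIII  (L0)  txn=∅  M[L0]=30
step 4: P0: store L0 := 13  ⟶  MIII  (L0)  txn=∅  M[L0]=30
step 5: P3: load  L0  ⟶  SIIS  (L0)  txn=BusRd+Flush  M[L0]=13
step 6: P1: store L2 := 83  ⟶  IMII  (L2)  txn=BusRdX  M[L2]=60
step 7: P1: load  L5  ⟶  IEII  (L5)  txn=BusRd  M[L5]=50
step 8: P3: load  L0  ⟶  SIIS  (L0)  txn=∅  M[L0]=13
step 9: P2: store L0 := 24  ⟶  IIMI  (L0)  txn=BusRdX  M[L0]=13
step 10: P2: load  L0  ⟶  IIMI  (L0)  txn=∅  M[L0]=13

memory[L0] = 13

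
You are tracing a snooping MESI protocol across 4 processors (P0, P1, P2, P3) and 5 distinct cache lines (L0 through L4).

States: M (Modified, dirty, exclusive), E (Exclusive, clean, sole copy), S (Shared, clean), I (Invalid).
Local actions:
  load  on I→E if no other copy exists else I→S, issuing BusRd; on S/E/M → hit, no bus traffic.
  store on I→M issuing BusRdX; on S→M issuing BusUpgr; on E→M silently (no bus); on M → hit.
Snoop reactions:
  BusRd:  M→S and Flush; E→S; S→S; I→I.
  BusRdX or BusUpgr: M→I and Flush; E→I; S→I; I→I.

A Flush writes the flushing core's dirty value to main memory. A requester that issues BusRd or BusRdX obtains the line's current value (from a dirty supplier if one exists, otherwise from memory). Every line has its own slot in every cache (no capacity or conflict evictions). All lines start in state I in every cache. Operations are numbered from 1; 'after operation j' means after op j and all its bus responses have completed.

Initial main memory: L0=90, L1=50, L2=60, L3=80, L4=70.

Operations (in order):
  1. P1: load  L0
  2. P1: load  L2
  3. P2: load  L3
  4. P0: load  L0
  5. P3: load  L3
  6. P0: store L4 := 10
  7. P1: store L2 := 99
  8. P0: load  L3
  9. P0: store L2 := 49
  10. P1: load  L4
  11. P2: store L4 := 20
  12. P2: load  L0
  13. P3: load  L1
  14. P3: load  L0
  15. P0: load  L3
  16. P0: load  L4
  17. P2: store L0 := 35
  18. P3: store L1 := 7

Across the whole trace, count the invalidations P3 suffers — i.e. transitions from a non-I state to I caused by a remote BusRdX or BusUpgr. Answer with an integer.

  op1 P1: load  L0 → I/E/I/I on L0; bus BusRd; mem=90
  op2 P1: load  L2 → I/E/I/I on L2; bus BusRd; mem=60
  op3 P2: load  L3 → I/I/E/I on L3; bus BusRd; mem=80
  op4 P0: load  L0 → S/S/I/I on L0; bus BusRd; mem=90
  op5 P3: load  L3 → I/I/S/S on L3; bus BusRd; mem=80
  op6 P0: store L4 := 10 → M/I/I/I on L4; bus BusRdX; mem=70
  op7 P1: store L2 := 99 → I/M/I/I on L2; bus (none); mem=60
  op8 P0: load  L3 → S/I/S/S on L3; bus BusRd; mem=80
  op9 P0: store L2 := 49 → M/I/I/I on L2; bus BusRdX Flush; mem=99
  op10 P1: load  L4 → S/S/I/I on L4; bus BusRd Flush; mem=10
  op11 P2: store L4 := 20 → I/I/M/I on L4; bus BusRdX; mem=10
  op12 P2: load  L0 → S/S/S/I on L0; bus BusRd; mem=90
  op13 P3: load  L1 → I/I/I/E on L1; bus BusRd; mem=50
  op14 P3: load  L0 → S/S/S/S on L0; bus BusRd; mem=90
  op15 P0: load  L3 → S/I/S/S on L3; bus (none); mem=80
  op16 P0: load  L4 → S/I/S/I on L4; bus BusRd Flush; mem=20
  op17 P2: store L0 := 35 → I/I/M/I on L0; bus BusUpgr; mem=90
  op18 P3: store L1 := 7 → I/I/I/M on L1; bus (none); mem=50

invalidations = 1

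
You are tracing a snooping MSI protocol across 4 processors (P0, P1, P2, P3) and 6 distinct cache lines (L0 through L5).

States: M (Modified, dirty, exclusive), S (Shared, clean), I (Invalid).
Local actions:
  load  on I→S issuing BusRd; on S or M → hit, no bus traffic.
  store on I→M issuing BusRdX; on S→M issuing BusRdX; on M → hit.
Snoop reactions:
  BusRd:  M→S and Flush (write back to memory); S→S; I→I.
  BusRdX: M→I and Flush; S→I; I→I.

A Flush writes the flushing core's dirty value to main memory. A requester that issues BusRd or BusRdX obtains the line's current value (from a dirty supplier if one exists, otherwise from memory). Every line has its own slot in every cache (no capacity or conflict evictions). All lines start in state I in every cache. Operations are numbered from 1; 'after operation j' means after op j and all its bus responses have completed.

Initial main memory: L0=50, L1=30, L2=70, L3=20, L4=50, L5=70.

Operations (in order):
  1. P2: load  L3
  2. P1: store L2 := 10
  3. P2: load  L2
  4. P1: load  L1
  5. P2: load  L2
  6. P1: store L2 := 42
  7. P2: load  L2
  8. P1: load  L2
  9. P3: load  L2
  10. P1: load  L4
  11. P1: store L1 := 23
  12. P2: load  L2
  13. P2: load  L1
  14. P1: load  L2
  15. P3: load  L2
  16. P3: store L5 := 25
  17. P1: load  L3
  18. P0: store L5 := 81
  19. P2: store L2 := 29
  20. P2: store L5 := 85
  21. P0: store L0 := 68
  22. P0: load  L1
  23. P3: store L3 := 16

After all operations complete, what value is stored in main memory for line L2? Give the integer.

[1] P2: load  L3 | P0:I, P1:I, P2:S(20), P3:I | bus: BusRd
[2] P1: store L2 := 10 | P0:I, P1:M(10), P2:I, P3:I | bus: BusRdX
[3] P2: load  L2 | P0:I, P1:S(10), P2:S(10), P3:I | bus: BusRd,Flush
[4] P1: load  L1 | P0:I, P1:S(30), P2:I, P3:I | bus: BusRd
[5] P2: load  L2 | P0:I, P1:S(10), P2:S(10), P3:I | bus: none
[6] P1: store L2 := 42 | P0:I, P1:M(42), P2:I, P3:I | bus: BusRdX
[7] P2: load  L2 | P0:I, P1:S(42), P2:S(42), P3:I | bus: BusRd,Flush
[8] P1: load  L2 | P0:I, P1:S(42), P2:S(42), P3:I | bus: none
[9] P3: load  L2 | P0:I, P1:S(42), P2:S(42), P3:S(42) | bus: BusRd
[10] P1: load  L4 | P0:I, P1:S(50), P2:I, P3:I | bus: BusRd
[11] P1: store L1 := 23 | P0:I, P1:M(23), P2:I, P3:I | bus: BusRdX
[12] P2: load  L2 | P0:I, P1:S(42), P2:S(42), P3:S(42) | bus: none
[13] P2: load  L1 | P0:I, P1:S(23), P2:S(23), P3:I | bus: BusRd,Flush
[14] P1: load  L2 | P0:I, P1:S(42), P2:S(42), P3:S(42) | bus: none
[15] P3: load  L2 | P0:I, P1:S(42), P2:S(42), P3:S(42) | bus: none
[16] P3: store L5 := 25 | P0:I, P1:I, P2:I, P3:M(25) | bus: BusRdX
[17] P1: load  L3 | P0:I, P1:S(20), P2:S(20), P3:I | bus: BusRd
[18] P0: store L5 := 81 | P0:M(81), P1:I, P2:I, P3:I | bus: BusRdX,Flush
[19] P2: store L2 := 29 | P0:I, P1:I, P2:M(29), P3:I | bus: BusRdX
[20] P2: store L5 := 85 | P0:I, P1:I, P2:M(85), P3:I | bus: BusRdX,Flush
[21] P0: store L0 := 68 | P0:M(68), P1:I, P2:I, P3:I | bus: BusRdX
[22] P0: load  L1 | P0:S(23), P1:S(23), P2:S(23), P3:I | bus: BusRd
[23] P3: store L3 := 16 | P0:I, P1:I, P2:I, P3:M(16) | bus: BusRdX

memory[L2] = 42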